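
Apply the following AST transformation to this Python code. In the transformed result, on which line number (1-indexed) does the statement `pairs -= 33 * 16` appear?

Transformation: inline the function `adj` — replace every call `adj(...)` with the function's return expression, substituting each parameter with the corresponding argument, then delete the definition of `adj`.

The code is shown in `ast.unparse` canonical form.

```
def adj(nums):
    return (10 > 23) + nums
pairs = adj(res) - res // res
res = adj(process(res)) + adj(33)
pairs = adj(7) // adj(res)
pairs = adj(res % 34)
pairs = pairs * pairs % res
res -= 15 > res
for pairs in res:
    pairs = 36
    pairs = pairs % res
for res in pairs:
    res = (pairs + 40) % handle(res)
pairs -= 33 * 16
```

12

Transformed code:
pairs = (10 > 23) + res - res // res
res = (10 > 23) + process(res) + ((10 > 23) + 33)
pairs = ((10 > 23) + 7) // ((10 > 23) + res)
pairs = (10 > 23) + res % 34
pairs = pairs * pairs % res
res -= 15 > res
for pairs in res:
    pairs = 36
    pairs = pairs % res
for res in pairs:
    res = (pairs + 40) % handle(res)
pairs -= 33 * 16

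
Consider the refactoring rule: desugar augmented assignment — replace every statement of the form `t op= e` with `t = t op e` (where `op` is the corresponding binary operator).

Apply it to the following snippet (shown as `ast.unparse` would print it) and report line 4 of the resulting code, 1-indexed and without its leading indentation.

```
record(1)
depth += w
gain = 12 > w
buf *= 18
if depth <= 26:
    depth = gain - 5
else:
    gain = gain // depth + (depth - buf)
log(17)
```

buf = buf * 18

Transformed code:
record(1)
depth = depth + w
gain = 12 > w
buf = buf * 18
if depth <= 26:
    depth = gain - 5
else:
    gain = gain // depth + (depth - buf)
log(17)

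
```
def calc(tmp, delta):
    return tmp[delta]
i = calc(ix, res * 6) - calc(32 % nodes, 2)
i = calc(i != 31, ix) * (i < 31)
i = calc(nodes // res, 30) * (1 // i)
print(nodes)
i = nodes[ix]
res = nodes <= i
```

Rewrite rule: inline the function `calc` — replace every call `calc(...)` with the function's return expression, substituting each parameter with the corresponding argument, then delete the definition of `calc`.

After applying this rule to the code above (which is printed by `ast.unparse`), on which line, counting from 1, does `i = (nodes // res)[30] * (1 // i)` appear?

Transformed code:
i = ix[res * 6] - (32 % nodes)[2]
i = (i != 31)[ix] * (i < 31)
i = (nodes // res)[30] * (1 // i)
print(nodes)
i = nodes[ix]
res = nodes <= i

3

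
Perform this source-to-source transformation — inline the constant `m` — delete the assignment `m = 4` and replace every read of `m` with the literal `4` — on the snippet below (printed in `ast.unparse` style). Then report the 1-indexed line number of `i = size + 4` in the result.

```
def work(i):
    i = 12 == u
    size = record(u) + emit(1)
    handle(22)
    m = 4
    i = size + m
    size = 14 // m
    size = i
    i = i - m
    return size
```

Transformed code:
def work(i):
    i = 12 == u
    size = record(u) + emit(1)
    handle(22)
    i = size + 4
    size = 14 // 4
    size = i
    i = i - 4
    return size

5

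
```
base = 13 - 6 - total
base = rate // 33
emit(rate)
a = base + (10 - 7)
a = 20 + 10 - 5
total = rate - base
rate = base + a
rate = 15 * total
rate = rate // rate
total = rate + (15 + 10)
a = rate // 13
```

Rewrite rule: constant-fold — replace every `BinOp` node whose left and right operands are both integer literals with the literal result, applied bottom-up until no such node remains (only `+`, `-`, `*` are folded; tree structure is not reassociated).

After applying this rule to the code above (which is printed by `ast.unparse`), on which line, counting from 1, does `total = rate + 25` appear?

10

Transformed code:
base = 7 - total
base = rate // 33
emit(rate)
a = base + 3
a = 25
total = rate - base
rate = base + a
rate = 15 * total
rate = rate // rate
total = rate + 25
a = rate // 13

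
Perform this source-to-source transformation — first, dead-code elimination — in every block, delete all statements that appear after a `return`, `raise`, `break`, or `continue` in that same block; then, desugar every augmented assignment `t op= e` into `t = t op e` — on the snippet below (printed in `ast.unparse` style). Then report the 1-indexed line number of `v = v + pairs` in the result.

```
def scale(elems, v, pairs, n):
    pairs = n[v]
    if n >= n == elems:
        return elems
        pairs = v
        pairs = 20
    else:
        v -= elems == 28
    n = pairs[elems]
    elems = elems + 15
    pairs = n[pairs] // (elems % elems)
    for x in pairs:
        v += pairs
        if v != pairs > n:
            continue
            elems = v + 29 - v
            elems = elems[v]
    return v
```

Transformed code:
def scale(elems, v, pairs, n):
    pairs = n[v]
    if n >= n == elems:
        return elems
    else:
        v = v - (elems == 28)
    n = pairs[elems]
    elems = elems + 15
    pairs = n[pairs] // (elems % elems)
    for x in pairs:
        v = v + pairs
        if v != pairs > n:
            continue
    return v

11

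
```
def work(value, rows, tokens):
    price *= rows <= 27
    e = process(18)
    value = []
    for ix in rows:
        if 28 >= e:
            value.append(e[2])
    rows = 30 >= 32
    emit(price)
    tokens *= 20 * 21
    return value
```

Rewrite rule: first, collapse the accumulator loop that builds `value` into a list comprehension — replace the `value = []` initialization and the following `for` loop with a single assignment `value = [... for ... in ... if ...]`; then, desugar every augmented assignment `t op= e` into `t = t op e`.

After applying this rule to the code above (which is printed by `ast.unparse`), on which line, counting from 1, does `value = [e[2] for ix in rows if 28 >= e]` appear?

Transformed code:
def work(value, rows, tokens):
    price = price * (rows <= 27)
    e = process(18)
    value = [e[2] for ix in rows if 28 >= e]
    rows = 30 >= 32
    emit(price)
    tokens = tokens * (20 * 21)
    return value

4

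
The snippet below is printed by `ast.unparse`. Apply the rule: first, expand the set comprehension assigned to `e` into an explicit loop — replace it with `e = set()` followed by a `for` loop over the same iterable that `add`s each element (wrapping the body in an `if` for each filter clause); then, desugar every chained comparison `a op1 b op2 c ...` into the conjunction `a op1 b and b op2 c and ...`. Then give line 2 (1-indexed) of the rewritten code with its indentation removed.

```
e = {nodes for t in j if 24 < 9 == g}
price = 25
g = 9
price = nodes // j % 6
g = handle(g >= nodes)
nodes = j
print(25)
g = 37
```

Transformed code:
e = set()
for t in j:
    if 24 < 9 and 9 == g:
        e.add(nodes)
price = 25
g = 9
price = nodes // j % 6
g = handle(g >= nodes)
nodes = j
print(25)
g = 37

for t in j:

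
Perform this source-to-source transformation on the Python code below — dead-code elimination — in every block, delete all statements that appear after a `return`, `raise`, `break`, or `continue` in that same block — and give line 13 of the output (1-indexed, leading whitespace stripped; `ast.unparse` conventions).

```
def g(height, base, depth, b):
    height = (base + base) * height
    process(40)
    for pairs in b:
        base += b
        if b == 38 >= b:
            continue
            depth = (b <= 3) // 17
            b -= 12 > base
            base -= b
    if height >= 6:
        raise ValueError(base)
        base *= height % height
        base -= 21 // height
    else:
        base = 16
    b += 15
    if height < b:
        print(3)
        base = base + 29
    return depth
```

if height < b:

Transformed code:
def g(height, base, depth, b):
    height = (base + base) * height
    process(40)
    for pairs in b:
        base += b
        if b == 38 >= b:
            continue
    if height >= 6:
        raise ValueError(base)
    else:
        base = 16
    b += 15
    if height < b:
        print(3)
        base = base + 29
    return depth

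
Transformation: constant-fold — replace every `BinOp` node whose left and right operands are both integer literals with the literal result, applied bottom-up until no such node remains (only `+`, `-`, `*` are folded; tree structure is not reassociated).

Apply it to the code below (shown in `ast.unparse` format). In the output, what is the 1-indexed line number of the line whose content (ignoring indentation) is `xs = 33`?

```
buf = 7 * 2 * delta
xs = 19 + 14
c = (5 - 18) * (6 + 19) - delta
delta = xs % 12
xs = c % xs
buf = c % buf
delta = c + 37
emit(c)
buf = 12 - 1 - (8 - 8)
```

2

Transformed code:
buf = 14 * delta
xs = 33
c = -325 - delta
delta = xs % 12
xs = c % xs
buf = c % buf
delta = c + 37
emit(c)
buf = 11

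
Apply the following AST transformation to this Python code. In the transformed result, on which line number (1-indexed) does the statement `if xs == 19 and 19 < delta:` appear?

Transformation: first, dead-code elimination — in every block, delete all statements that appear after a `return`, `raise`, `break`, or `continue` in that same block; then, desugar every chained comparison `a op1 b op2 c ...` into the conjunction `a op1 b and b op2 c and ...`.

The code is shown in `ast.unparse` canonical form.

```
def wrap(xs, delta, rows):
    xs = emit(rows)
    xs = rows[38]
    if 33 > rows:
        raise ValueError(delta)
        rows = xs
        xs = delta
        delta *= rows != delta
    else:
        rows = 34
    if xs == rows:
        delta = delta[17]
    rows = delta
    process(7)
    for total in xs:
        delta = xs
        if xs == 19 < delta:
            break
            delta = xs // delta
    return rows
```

14

Transformed code:
def wrap(xs, delta, rows):
    xs = emit(rows)
    xs = rows[38]
    if 33 > rows:
        raise ValueError(delta)
    else:
        rows = 34
    if xs == rows:
        delta = delta[17]
    rows = delta
    process(7)
    for total in xs:
        delta = xs
        if xs == 19 and 19 < delta:
            break
    return rows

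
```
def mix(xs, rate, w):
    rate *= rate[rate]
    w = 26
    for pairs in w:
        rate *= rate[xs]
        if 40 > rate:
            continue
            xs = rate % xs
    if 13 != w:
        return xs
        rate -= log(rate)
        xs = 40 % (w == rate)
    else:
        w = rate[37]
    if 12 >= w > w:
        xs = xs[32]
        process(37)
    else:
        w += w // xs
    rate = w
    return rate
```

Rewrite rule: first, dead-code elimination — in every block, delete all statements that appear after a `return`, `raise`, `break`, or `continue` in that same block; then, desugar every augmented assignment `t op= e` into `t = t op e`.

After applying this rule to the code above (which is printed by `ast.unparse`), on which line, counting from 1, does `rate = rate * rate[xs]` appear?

5

Transformed code:
def mix(xs, rate, w):
    rate = rate * rate[rate]
    w = 26
    for pairs in w:
        rate = rate * rate[xs]
        if 40 > rate:
            continue
    if 13 != w:
        return xs
    else:
        w = rate[37]
    if 12 >= w > w:
        xs = xs[32]
        process(37)
    else:
        w = w + w // xs
    rate = w
    return rate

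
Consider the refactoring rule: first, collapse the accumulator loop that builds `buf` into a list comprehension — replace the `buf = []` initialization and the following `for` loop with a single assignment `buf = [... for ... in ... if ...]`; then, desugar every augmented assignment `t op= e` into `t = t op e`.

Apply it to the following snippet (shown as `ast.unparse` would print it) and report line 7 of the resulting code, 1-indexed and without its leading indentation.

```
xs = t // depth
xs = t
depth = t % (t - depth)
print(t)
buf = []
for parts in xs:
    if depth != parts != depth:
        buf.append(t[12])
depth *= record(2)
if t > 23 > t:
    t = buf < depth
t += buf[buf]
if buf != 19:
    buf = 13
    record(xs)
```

Transformed code:
xs = t // depth
xs = t
depth = t % (t - depth)
print(t)
buf = [t[12] for parts in xs if depth != parts != depth]
depth = depth * record(2)
if t > 23 > t:
    t = buf < depth
t = t + buf[buf]
if buf != 19:
    buf = 13
    record(xs)

if t > 23 > t:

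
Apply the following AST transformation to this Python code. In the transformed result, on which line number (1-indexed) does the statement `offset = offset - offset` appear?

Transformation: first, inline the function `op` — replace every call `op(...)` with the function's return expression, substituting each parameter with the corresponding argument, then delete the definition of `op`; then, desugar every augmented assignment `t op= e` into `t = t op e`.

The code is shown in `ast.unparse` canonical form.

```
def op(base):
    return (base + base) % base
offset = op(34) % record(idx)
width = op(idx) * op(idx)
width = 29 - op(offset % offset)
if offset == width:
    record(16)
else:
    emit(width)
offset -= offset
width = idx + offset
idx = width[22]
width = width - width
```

Transformed code:
offset = (34 + 34) % 34 % record(idx)
width = (idx + idx) % idx * ((idx + idx) % idx)
width = 29 - (offset % offset + offset % offset) % (offset % offset)
if offset == width:
    record(16)
else:
    emit(width)
offset = offset - offset
width = idx + offset
idx = width[22]
width = width - width

8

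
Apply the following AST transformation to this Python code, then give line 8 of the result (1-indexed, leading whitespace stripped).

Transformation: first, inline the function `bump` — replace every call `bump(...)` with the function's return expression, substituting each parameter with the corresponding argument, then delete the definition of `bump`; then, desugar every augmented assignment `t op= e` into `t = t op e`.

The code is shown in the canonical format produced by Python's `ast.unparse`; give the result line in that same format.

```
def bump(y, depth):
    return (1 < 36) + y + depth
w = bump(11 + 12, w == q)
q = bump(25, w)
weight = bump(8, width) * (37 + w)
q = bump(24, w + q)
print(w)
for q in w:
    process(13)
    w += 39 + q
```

w = w + (39 + q)

Transformed code:
w = (1 < 36) + (11 + 12) + (w == q)
q = (1 < 36) + 25 + w
weight = ((1 < 36) + 8 + width) * (37 + w)
q = (1 < 36) + 24 + (w + q)
print(w)
for q in w:
    process(13)
    w = w + (39 + q)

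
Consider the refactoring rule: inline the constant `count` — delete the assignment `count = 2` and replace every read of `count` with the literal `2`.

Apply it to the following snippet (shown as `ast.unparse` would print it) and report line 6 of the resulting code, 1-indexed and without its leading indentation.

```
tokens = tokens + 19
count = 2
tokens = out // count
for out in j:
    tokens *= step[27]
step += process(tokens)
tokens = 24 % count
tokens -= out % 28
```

tokens = 24 % 2

Transformed code:
tokens = tokens + 19
tokens = out // 2
for out in j:
    tokens *= step[27]
step += process(tokens)
tokens = 24 % 2
tokens -= out % 28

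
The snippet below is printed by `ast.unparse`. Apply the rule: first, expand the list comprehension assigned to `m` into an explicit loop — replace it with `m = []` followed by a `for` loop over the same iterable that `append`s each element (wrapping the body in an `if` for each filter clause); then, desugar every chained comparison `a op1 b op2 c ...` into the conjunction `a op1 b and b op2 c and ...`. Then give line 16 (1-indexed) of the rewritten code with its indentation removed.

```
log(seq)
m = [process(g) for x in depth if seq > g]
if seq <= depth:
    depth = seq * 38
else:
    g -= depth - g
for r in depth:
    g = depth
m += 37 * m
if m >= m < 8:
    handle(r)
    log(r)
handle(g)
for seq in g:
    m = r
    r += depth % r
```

Transformed code:
log(seq)
m = []
for x in depth:
    if seq > g:
        m.append(process(g))
if seq <= depth:
    depth = seq * 38
else:
    g -= depth - g
for r in depth:
    g = depth
m += 37 * m
if m >= m and m < 8:
    handle(r)
    log(r)
handle(g)
for seq in g:
    m = r
    r += depth % r

handle(g)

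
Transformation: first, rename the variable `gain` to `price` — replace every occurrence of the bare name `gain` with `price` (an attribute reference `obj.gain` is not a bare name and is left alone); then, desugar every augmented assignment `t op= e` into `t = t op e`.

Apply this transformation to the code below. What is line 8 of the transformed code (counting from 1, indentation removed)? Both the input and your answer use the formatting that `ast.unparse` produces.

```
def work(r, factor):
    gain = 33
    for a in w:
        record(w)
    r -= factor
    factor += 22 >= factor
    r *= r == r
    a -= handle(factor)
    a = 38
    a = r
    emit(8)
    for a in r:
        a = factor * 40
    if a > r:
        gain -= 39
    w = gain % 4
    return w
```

a = a - handle(factor)

Transformed code:
def work(r, factor):
    price = 33
    for a in w:
        record(w)
    r = r - factor
    factor = factor + (22 >= factor)
    r = r * (r == r)
    a = a - handle(factor)
    a = 38
    a = r
    emit(8)
    for a in r:
        a = factor * 40
    if a > r:
        price = price - 39
    w = price % 4
    return w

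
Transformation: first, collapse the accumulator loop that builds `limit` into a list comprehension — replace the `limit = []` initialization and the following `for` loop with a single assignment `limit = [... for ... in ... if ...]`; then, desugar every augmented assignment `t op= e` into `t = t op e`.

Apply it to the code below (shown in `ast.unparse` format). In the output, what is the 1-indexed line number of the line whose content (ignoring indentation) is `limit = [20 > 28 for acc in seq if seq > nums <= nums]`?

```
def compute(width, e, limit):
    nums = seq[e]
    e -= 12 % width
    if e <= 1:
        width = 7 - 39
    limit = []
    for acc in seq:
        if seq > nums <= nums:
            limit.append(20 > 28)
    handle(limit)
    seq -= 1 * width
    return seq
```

6

Transformed code:
def compute(width, e, limit):
    nums = seq[e]
    e = e - 12 % width
    if e <= 1:
        width = 7 - 39
    limit = [20 > 28 for acc in seq if seq > nums <= nums]
    handle(limit)
    seq = seq - 1 * width
    return seq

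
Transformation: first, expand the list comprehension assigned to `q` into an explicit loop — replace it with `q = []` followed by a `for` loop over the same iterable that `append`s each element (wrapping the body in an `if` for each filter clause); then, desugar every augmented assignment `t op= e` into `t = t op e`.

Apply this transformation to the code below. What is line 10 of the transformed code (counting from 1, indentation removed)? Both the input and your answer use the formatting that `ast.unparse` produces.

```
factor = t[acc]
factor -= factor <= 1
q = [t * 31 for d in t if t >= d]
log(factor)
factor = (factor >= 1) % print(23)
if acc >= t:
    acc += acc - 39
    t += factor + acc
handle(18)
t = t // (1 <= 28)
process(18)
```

Transformed code:
factor = t[acc]
factor = factor - (factor <= 1)
q = []
for d in t:
    if t >= d:
        q.append(t * 31)
log(factor)
factor = (factor >= 1) % print(23)
if acc >= t:
    acc = acc + (acc - 39)
    t = t + (factor + acc)
handle(18)
t = t // (1 <= 28)
process(18)

acc = acc + (acc - 39)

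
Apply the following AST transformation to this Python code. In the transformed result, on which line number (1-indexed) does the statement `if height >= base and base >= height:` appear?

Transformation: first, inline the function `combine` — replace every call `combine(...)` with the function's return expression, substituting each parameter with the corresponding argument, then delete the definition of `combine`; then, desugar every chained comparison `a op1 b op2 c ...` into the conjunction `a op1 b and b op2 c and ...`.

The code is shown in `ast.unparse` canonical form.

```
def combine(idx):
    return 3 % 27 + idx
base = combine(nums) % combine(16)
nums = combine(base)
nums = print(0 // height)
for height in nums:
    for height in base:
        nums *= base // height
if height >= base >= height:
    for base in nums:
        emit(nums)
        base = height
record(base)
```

Transformed code:
base = (3 % 27 + nums) % (3 % 27 + 16)
nums = 3 % 27 + base
nums = print(0 // height)
for height in nums:
    for height in base:
        nums *= base // height
if height >= base and base >= height:
    for base in nums:
        emit(nums)
        base = height
record(base)

7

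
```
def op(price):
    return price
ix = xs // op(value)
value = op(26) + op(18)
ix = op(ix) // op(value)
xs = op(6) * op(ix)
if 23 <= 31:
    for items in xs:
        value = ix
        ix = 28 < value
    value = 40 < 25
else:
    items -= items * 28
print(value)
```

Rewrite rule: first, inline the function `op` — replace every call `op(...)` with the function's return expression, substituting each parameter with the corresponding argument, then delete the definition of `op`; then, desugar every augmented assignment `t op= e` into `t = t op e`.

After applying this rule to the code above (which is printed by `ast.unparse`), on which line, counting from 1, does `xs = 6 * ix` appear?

4

Transformed code:
ix = xs // value
value = 26 + 18
ix = ix // value
xs = 6 * ix
if 23 <= 31:
    for items in xs:
        value = ix
        ix = 28 < value
    value = 40 < 25
else:
    items = items - items * 28
print(value)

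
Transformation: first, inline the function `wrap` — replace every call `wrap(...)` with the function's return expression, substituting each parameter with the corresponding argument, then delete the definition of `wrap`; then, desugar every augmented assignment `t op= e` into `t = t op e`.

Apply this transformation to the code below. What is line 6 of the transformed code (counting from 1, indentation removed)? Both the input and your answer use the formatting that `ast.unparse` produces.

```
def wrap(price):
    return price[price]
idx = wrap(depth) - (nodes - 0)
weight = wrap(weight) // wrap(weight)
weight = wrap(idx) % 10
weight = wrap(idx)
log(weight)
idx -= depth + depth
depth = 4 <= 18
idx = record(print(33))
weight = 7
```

idx = idx - (depth + depth)

Transformed code:
idx = depth[depth] - (nodes - 0)
weight = weight[weight] // weight[weight]
weight = idx[idx] % 10
weight = idx[idx]
log(weight)
idx = idx - (depth + depth)
depth = 4 <= 18
idx = record(print(33))
weight = 7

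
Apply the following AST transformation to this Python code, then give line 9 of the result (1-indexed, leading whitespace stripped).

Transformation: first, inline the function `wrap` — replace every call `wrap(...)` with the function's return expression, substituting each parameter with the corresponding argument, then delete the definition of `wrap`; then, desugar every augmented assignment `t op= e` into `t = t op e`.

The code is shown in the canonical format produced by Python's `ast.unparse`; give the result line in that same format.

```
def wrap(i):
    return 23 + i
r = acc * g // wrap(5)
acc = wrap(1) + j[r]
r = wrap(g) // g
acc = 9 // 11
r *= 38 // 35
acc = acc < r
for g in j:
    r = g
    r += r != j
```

Transformed code:
r = acc * g // (23 + 5)
acc = 23 + 1 + j[r]
r = (23 + g) // g
acc = 9 // 11
r = r * (38 // 35)
acc = acc < r
for g in j:
    r = g
    r = r + (r != j)

r = r + (r != j)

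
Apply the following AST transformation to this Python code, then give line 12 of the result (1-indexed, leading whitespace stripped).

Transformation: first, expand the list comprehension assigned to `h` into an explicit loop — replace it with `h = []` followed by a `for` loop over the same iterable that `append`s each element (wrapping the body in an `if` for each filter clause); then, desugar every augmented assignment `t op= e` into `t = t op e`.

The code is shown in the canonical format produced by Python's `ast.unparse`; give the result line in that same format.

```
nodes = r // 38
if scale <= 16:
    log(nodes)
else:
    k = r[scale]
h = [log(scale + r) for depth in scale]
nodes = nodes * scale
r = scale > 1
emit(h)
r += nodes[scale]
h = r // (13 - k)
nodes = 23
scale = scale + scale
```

Transformed code:
nodes = r // 38
if scale <= 16:
    log(nodes)
else:
    k = r[scale]
h = []
for depth in scale:
    h.append(log(scale + r))
nodes = nodes * scale
r = scale > 1
emit(h)
r = r + nodes[scale]
h = r // (13 - k)
nodes = 23
scale = scale + scale

r = r + nodes[scale]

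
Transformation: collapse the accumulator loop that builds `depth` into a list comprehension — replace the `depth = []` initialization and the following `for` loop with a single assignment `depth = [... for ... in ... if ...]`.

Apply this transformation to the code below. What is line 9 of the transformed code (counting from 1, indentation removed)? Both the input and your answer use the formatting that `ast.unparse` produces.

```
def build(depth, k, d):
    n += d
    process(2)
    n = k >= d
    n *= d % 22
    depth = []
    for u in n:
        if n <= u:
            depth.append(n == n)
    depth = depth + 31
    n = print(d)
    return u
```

return u

Transformed code:
def build(depth, k, d):
    n += d
    process(2)
    n = k >= d
    n *= d % 22
    depth = [n == n for u in n if n <= u]
    depth = depth + 31
    n = print(d)
    return u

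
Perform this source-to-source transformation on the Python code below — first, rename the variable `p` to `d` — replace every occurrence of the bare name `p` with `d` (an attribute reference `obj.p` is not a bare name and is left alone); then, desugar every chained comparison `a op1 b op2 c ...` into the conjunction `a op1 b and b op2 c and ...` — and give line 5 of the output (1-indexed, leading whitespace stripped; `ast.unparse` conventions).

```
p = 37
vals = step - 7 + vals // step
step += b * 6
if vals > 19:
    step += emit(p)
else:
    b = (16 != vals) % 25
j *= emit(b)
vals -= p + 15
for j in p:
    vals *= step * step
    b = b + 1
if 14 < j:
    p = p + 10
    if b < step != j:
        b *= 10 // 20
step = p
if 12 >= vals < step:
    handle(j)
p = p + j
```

Transformed code:
d = 37
vals = step - 7 + vals // step
step += b * 6
if vals > 19:
    step += emit(d)
else:
    b = (16 != vals) % 25
j *= emit(b)
vals -= d + 15
for j in d:
    vals *= step * step
    b = b + 1
if 14 < j:
    d = d + 10
    if b < step and step != j:
        b *= 10 // 20
step = d
if 12 >= vals and vals < step:
    handle(j)
d = d + j

step += emit(d)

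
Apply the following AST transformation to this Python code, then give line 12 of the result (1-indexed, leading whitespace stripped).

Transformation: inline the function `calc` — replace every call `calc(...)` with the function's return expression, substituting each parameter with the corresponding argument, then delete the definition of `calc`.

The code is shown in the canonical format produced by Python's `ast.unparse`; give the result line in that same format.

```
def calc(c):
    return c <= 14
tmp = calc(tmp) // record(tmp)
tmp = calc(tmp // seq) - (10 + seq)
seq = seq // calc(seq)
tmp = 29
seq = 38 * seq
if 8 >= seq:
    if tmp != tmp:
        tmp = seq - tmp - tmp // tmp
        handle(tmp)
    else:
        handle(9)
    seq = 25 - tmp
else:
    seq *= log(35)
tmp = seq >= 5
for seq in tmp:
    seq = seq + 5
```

seq = 25 - tmp

Transformed code:
tmp = (tmp <= 14) // record(tmp)
tmp = (tmp // seq <= 14) - (10 + seq)
seq = seq // (seq <= 14)
tmp = 29
seq = 38 * seq
if 8 >= seq:
    if tmp != tmp:
        tmp = seq - tmp - tmp // tmp
        handle(tmp)
    else:
        handle(9)
    seq = 25 - tmp
else:
    seq *= log(35)
tmp = seq >= 5
for seq in tmp:
    seq = seq + 5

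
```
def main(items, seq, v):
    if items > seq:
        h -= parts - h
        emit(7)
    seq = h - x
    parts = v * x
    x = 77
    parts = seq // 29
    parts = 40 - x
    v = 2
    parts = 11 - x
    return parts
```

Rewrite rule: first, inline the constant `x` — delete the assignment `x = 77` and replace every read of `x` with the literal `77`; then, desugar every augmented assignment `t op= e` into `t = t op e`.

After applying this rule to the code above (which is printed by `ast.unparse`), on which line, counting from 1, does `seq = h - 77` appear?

5

Transformed code:
def main(items, seq, v):
    if items > seq:
        h = h - (parts - h)
        emit(7)
    seq = h - 77
    parts = v * 77
    parts = seq // 29
    parts = 40 - 77
    v = 2
    parts = 11 - 77
    return parts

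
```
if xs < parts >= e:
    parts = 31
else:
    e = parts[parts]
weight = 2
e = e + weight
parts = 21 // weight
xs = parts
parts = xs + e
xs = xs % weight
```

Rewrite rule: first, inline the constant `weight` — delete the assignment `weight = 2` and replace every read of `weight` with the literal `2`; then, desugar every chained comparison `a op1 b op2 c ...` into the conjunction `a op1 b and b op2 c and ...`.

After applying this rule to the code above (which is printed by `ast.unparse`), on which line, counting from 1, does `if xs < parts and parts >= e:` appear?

1

Transformed code:
if xs < parts and parts >= e:
    parts = 31
else:
    e = parts[parts]
e = e + 2
parts = 21 // 2
xs = parts
parts = xs + e
xs = xs % 2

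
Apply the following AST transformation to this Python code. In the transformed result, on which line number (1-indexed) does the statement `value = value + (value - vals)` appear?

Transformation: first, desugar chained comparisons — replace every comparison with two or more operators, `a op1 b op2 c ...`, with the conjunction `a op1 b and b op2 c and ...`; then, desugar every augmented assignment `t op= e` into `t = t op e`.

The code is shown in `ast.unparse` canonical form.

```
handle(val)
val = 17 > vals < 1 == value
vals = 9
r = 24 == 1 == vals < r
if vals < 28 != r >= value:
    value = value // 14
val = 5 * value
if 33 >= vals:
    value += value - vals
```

9

Transformed code:
handle(val)
val = 17 > vals and vals < 1 and (1 == value)
vals = 9
r = 24 == 1 and 1 == vals and (vals < r)
if vals < 28 and 28 != r and (r >= value):
    value = value // 14
val = 5 * value
if 33 >= vals:
    value = value + (value - vals)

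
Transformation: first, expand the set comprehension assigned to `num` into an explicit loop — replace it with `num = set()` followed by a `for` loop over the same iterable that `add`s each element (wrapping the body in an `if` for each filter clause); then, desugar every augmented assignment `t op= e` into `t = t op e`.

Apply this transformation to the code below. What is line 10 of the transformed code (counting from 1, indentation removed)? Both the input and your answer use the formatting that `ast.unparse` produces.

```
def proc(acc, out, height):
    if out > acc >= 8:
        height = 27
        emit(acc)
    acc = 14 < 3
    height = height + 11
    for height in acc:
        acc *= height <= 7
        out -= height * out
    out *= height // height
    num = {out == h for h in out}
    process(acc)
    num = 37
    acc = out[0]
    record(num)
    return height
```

Transformed code:
def proc(acc, out, height):
    if out > acc >= 8:
        height = 27
        emit(acc)
    acc = 14 < 3
    height = height + 11
    for height in acc:
        acc = acc * (height <= 7)
        out = out - height * out
    out = out * (height // height)
    num = set()
    for h in out:
        num.add(out == h)
    process(acc)
    num = 37
    acc = out[0]
    record(num)
    return height

out = out * (height // height)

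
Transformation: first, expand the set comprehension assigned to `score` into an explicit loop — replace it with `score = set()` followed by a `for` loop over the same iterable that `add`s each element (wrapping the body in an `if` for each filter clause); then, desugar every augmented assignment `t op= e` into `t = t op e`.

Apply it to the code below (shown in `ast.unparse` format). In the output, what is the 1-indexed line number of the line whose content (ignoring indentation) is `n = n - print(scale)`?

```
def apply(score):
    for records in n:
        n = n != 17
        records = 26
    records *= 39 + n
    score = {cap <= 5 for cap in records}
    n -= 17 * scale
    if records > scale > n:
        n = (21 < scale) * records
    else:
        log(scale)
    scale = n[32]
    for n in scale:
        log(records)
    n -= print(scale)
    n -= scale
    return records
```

Transformed code:
def apply(score):
    for records in n:
        n = n != 17
        records = 26
    records = records * (39 + n)
    score = set()
    for cap in records:
        score.add(cap <= 5)
    n = n - 17 * scale
    if records > scale > n:
        n = (21 < scale) * records
    else:
        log(scale)
    scale = n[32]
    for n in scale:
        log(records)
    n = n - print(scale)
    n = n - scale
    return records

17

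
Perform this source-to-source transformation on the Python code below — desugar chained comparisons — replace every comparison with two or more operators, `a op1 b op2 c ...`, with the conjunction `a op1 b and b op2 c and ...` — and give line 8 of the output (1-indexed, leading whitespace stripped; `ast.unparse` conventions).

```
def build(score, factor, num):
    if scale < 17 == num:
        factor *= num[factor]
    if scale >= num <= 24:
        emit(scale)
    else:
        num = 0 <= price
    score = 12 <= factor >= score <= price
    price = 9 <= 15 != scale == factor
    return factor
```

score = 12 <= factor and factor >= score and (score <= price)

Transformed code:
def build(score, factor, num):
    if scale < 17 and 17 == num:
        factor *= num[factor]
    if scale >= num and num <= 24:
        emit(scale)
    else:
        num = 0 <= price
    score = 12 <= factor and factor >= score and (score <= price)
    price = 9 <= 15 and 15 != scale and (scale == factor)
    return factor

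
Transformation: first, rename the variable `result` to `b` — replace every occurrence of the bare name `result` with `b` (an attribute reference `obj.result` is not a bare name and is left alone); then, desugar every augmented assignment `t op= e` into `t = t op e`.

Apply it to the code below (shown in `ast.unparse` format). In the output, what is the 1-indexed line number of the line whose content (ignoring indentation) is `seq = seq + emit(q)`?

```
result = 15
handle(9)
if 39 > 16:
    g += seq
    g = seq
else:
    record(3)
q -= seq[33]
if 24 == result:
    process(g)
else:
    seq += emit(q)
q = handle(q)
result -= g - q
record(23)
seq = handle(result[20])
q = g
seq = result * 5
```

12

Transformed code:
b = 15
handle(9)
if 39 > 16:
    g = g + seq
    g = seq
else:
    record(3)
q = q - seq[33]
if 24 == b:
    process(g)
else:
    seq = seq + emit(q)
q = handle(q)
b = b - (g - q)
record(23)
seq = handle(b[20])
q = g
seq = b * 5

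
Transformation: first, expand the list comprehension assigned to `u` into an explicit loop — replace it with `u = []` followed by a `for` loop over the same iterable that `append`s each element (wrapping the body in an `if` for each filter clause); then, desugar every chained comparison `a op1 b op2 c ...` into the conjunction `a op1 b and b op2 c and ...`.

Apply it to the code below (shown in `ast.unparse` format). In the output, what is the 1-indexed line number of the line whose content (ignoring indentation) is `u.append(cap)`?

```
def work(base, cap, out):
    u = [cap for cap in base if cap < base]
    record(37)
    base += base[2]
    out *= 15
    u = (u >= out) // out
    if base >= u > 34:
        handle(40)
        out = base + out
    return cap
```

Transformed code:
def work(base, cap, out):
    u = []
    for cap in base:
        if cap < base:
            u.append(cap)
    record(37)
    base += base[2]
    out *= 15
    u = (u >= out) // out
    if base >= u and u > 34:
        handle(40)
        out = base + out
    return cap

5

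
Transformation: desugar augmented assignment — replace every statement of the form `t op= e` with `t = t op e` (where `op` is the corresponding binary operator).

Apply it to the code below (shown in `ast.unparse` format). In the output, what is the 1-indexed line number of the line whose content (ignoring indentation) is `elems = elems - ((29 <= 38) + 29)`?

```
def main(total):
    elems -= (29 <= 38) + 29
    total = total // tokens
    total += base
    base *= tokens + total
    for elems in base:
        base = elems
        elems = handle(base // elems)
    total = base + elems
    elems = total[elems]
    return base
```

Transformed code:
def main(total):
    elems = elems - ((29 <= 38) + 29)
    total = total // tokens
    total = total + base
    base = base * (tokens + total)
    for elems in base:
        base = elems
        elems = handle(base // elems)
    total = base + elems
    elems = total[elems]
    return base

2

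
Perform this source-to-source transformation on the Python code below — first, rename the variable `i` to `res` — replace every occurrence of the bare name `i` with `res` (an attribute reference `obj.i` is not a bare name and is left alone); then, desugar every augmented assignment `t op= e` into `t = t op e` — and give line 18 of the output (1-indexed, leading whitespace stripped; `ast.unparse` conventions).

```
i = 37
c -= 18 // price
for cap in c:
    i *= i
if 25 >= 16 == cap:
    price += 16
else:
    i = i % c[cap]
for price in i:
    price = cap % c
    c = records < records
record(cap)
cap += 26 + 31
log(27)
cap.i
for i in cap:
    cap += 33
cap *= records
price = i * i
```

cap = cap * records

Transformed code:
res = 37
c = c - 18 // price
for cap in c:
    res = res * res
if 25 >= 16 == cap:
    price = price + 16
else:
    res = res % c[cap]
for price in res:
    price = cap % c
    c = records < records
record(cap)
cap = cap + (26 + 31)
log(27)
cap.i
for res in cap:
    cap = cap + 33
cap = cap * records
price = res * res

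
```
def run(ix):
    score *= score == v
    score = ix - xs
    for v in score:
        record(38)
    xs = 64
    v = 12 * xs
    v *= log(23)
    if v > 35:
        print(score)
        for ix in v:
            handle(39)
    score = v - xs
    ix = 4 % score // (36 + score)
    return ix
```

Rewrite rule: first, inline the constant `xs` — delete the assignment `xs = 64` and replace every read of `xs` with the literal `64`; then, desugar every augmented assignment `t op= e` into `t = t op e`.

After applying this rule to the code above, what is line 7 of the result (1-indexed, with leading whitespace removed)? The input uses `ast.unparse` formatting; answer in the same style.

v = v * log(23)

Transformed code:
def run(ix):
    score = score * (score == v)
    score = ix - 64
    for v in score:
        record(38)
    v = 12 * 64
    v = v * log(23)
    if v > 35:
        print(score)
        for ix in v:
            handle(39)
    score = v - 64
    ix = 4 % score // (36 + score)
    return ix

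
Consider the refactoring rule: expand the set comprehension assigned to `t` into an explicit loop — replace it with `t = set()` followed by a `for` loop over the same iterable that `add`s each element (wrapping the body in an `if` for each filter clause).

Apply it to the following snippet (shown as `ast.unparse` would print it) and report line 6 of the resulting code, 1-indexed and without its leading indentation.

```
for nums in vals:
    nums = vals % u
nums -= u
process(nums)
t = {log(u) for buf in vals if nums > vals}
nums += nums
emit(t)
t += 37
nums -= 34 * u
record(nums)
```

for buf in vals:

Transformed code:
for nums in vals:
    nums = vals % u
nums -= u
process(nums)
t = set()
for buf in vals:
    if nums > vals:
        t.add(log(u))
nums += nums
emit(t)
t += 37
nums -= 34 * u
record(nums)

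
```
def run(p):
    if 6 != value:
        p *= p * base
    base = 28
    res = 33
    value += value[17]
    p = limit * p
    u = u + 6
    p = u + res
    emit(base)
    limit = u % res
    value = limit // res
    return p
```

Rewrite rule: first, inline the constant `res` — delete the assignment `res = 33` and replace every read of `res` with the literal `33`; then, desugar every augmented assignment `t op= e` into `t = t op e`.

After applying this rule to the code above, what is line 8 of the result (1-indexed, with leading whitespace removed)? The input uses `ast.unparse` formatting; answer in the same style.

p = u + 33

Transformed code:
def run(p):
    if 6 != value:
        p = p * (p * base)
    base = 28
    value = value + value[17]
    p = limit * p
    u = u + 6
    p = u + 33
    emit(base)
    limit = u % 33
    value = limit // 33
    return p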